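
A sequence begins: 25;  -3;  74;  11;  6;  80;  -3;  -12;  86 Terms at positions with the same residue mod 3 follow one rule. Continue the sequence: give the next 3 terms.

-17, 24, 92

Split by position mod 3: positions 1, 4, 7, … form one track, and each other residue class forms its own.
Subsequence A: 25, 11, -3. Arithmetic with common difference −14.
Subsequence B: -3, 6, -12. Geometric, ×-2 each step.
Subsequence C: 74, 80, 86. Adding 6 each time.
Position 10 → subsequence A, term 4 = -17.
Term 11 comes from subsequence B (its 4th entry): 24.
Position 12 → subsequence C, term 4 = 92.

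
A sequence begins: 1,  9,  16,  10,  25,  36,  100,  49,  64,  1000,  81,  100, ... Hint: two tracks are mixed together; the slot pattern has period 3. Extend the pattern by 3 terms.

10000, 121, 144

The slot pattern repeats as ABB (period 3), so there are 2 interleaved tracks.
Stream A: 1, 10, 100, 1000. Powers 10^0, 10^1, 10^2, ….
Stream B: 9, 16, 25, 36, 49, 64, 81, 100. The squares 3², 4², 5², ….
Position 13 → stream A, term 5 = 10000.
The 14th slot belongs to stream B; its 9th term is 121.
The 15th slot belongs to stream B; its 10th term is 144.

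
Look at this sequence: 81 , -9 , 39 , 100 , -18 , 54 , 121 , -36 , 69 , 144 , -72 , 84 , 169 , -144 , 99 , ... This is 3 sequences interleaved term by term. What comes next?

196

Split by position mod 3 into 3 tracks.
Track A: 81, 100, 121, 144, 169 (perfect squares starting at 9²).
Track B: -9, -18, -36, -72, -144 (multiplying by 2 each time).
Track C: 39, 54, 69, 84, 99 (arithmetic with common difference +15).
Position 16 falls in track A as its term 6, giving 196.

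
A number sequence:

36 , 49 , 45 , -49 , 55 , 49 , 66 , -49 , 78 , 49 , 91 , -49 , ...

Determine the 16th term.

Taking every 2nd term gives 2 separate tracks.
Track A: 36, 45, 55, 66, 78, 91 — triangular numbers n(n+1)/2 for n = 8, 9, ….
Track B: 49, -49, 49, -49, 49, -49 — the oscillation 49·(−1)^(n+1).
Position 16 → track B, term 8 = -49.

-49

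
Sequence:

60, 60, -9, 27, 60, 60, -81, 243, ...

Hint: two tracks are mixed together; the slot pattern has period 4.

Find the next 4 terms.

Reading positions in blocks of 4 reveals the pattern AABB — 2 tracks woven together.
Track A: 60, 60, 60, 60. The constant sequence 60.
Track B: -9, 27, -81, 243. A geometric progression (common ratio -3).
Position 9 falls in track A as its term 5, giving 60.
Term 10 comes from track A (its 6th entry): 60.
Term 11 comes from track B (its 5th entry): -729.
Term 12 comes from track B (its 6th entry): 2187.

60, 60, -729, 2187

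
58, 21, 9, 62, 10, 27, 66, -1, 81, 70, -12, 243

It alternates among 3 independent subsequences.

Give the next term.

The terms cycle through 3 interleaved subsequences.
Stream A: 58, 62, 66, 70. Arithmetic, step +4.
Stream B: 21, 10, -1, -12. Arithmetic, step −11.
Stream C: 9, 27, 81, 243. Geometric with ratio 3.
Position 13 falls in stream A as its term 5, giving 74.

74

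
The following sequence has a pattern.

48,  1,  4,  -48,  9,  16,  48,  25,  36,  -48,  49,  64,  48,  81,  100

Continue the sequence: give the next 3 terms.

The slot pattern repeats as ABB (period 3), so there are 2 interleaved tracks.
Subsequence A: 48, -48, 48, -48, 48 (oscillating between 48 and -48).
Subsequence B: 1, 4, 9, 16, 25, 36, 49, 64, 81, 100 (perfect squares starting at 1²).
Term 16 comes from subsequence A (its 6th entry): -48.
Position 17 → subsequence B, term 11 = 121.
Position 18 → subsequence B, term 12 = 144.

-48, 121, 144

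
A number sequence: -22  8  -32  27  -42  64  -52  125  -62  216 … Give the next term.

Positions 1, 3, 5, … form one subsequence and positions 2, 4, 6, … form another.
Track A: -22, -32, -42, -52, -62 — subtracting 10 each time.
Track B: 8, 27, 64, 125, 216 — consecutive cubes n³ from n = 2.
Term 11 comes from track A (its 6th entry): -72.

-72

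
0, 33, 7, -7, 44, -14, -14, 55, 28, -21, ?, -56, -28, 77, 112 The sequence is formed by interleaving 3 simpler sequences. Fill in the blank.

66

The terms cycle through 3 interleaved subsequences.
Stream A: 0, -7, -14, -21, -28. Arithmetic with common difference −7.
Stream B: 33, 44, 55, ?, 77. Arithmetic, step +11.
Stream C: 7, -14, 28, -56, 112. A geometric progression (common ratio -2).
Filling stream B at index 4 by its rule yields 66.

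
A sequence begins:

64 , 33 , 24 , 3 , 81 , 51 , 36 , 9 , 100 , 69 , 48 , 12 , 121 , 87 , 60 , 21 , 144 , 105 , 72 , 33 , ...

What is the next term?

169

Read the sequence 4 terms at a time; column i is its own pattern.
Track A: 64, 81, 100, 121, 144 — the squares 8², 9², 10², ….
Track B: 33, 51, 69, 87, 105 — adding 18 each time.
Track C: 24, 36, 48, 60, 72 — arithmetic with common difference +12.
Track D: 3, 9, 12, 21, 33 — a Fibonacci-like recurrence a_n = a_{n-1} + a_{n-2}.
Term 21 comes from track A (its 6th entry): 169.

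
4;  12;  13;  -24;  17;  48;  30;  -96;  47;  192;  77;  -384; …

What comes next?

Odd-indexed and even-indexed terms follow separate rules.
Subsequence A: 4, 13, 17, 30, 47, 77. A Fibonacci-like recurrence a_n = a_{n-1} + a_{n-2}.
Subsequence B: 12, -24, 48, -96, 192, -384. Multiplying by -2 each time.
The 13th slot belongs to subsequence A; its 7th term is 124.

124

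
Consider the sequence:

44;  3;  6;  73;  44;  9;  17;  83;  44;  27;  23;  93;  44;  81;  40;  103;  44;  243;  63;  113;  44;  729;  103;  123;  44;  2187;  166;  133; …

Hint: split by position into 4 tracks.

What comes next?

Split by position mod 4 into 4 tracks.
Stream A: 44, 44, 44, 44, 44, 44, 44. Always 44.
Stream B: 3, 9, 27, 81, 243, 729, 2187. A geometric progression (common ratio 3).
Stream C: 6, 17, 23, 40, 63, 103, 166. Fibonacci-style (each term is the sum of the two before it).
Stream D: 73, 83, 93, 103, 113, 123, 133. Arithmetic, step +10.
Position 29 → stream A, term 8 = 44.

44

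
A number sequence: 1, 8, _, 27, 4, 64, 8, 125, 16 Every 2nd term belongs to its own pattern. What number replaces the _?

Taking every 2nd term gives 2 separate tracks.
Track A = 1, ?, 4, 8, 16: powers of 2.
Track B = 8, 27, 64, 125: consecutive cubes n³ from n = 2.
So the missing entry in track A is 2.

2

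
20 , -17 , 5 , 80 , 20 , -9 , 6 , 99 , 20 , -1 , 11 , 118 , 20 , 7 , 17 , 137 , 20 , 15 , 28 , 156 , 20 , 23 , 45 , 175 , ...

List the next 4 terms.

20, 31, 73, 194

Taking every 4th term gives 4 separate tracks.
Track A = 20, 20, 20, 20, 20, 20: constant 20.
Track B = -17, -9, -1, 7, 15, 23: arithmetic, step +8.
Track C = 5, 6, 11, 17, 28, 45: Fibonacci-style (each term is the sum of the two before it).
Track D = 80, 99, 118, 137, 156, 175: arithmetic with common difference +19.
Position 25 falls in track A as its term 7, giving 20.
Term 26 comes from track B (its 7th entry): 31.
Position 27 falls in track C as its term 7, giving 73.
Term 28 comes from track D (its 7th entry): 194.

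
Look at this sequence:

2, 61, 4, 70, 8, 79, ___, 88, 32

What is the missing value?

Positions 1, 3, 5, … form one subsequence and positions 2, 4, 6, … form another.
Subsequence A: 2, 4, 8, ?, 32. Powers of 2.
Subsequence B: 61, 70, 79, 88. Adding 9 each time.
So the missing entry in subsequence A is 16.

16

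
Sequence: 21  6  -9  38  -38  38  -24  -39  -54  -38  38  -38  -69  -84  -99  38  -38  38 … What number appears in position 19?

Positions follow the repeating pattern AAABBB; grouping by letter gives 2 tracks.
Track A: 21, 6, -9, -24, -39, -54, -69, -84, -99. Subtracting 15 each time.
Track B: 38, -38, 38, -38, 38, -38, 38, -38, 38. Oscillating between 38 and -38.
Term 19 comes from track A (its 10th entry): -114.

-114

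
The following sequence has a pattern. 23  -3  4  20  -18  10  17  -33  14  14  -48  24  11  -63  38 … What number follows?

Read the sequence 3 terms at a time; column i is its own pattern.
Track A: 23, 20, 17, 14, 11 (arithmetic with common difference −3).
Track B: -3, -18, -33, -48, -63 (arithmetic, step −15).
Track C: 4, 10, 14, 24, 38 (Fibonacci-style (each term is the sum of the two before it)).
Term 16 comes from track A (its 6th entry): 8.

8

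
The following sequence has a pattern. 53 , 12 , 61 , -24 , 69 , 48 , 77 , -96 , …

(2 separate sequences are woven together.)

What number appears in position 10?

Taking every 2nd term gives 2 separate tracks.
Track A = 53, 61, 69, 77: arithmetic, step +8.
Track B = 12, -24, 48, -96: geometric with ratio -2.
Position 10 falls in track B as its term 5, giving 192.

192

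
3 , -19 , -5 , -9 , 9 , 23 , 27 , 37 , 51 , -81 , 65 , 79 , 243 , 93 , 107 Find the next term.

-729

Positions follow the repeating pattern ABB; grouping by letter gives 2 tracks.
Track A = 3, -9, 27, -81, 243: geometric with ratio -3.
Track B = -19, -5, 9, 23, 37, 51, 65, 79, 93, 107: arithmetic with common difference +14.
The 16th slot belongs to track A; its 6th term is -729.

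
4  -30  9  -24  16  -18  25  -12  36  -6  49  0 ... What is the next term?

64

Positions 1, 3, 5, … form one subsequence and positions 2, 4, 6, … form another.
Subsequence A: 4, 9, 16, 25, 36, 49. The squares 2², 3², 4², ….
Subsequence B: -30, -24, -18, -12, -6, 0. Linear: a_n = -36 + 6·n.
Position 13 → subsequence A, term 7 = 64.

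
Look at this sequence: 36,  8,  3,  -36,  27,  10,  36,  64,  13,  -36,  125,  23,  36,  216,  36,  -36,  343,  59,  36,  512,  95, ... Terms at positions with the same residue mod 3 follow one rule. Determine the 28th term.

-36

Taking every 3rd term gives 3 separate tracks.
Track A: 36, -36, 36, -36, 36, -36, 36. The oscillation 36·(−1)^(n+1).
Track B: 8, 27, 64, 125, 216, 343, 512. The cubes 2³, 3³, 4³, ….
Track C: 3, 10, 13, 23, 36, 59, 95. Fibonacci-style (each term is the sum of the two before it).
Term 28 comes from track A (its 10th entry): -36.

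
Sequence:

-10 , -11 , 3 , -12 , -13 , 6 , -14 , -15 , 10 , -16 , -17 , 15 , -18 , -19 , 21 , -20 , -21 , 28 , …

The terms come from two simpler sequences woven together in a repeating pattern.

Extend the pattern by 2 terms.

-22, -23

Positions follow the repeating pattern AAB; grouping by letter gives 2 tracks.
Track A: -10, -11, -12, -13, -14, -15, -16, -17, -18, -19, -20, -21 (arithmetic with common difference −1).
Track B: 3, 6, 10, 15, 21, 28 (triangular numbers starting at T_2).
The 19th slot belongs to track A; its 13th term is -22.
Term 20 comes from track A (its 14th entry): -23.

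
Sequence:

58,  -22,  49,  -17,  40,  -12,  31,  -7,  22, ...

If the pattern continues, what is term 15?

-5

Positions 1, 3, 5, … form one subsequence and positions 2, 4, 6, … form another.
Stream A: 58, 49, 40, 31, 22. Arithmetic with common difference −9.
Stream B: -22, -17, -12, -7. Arithmetic with common difference +5.
Position 15 falls in stream A as its term 8, giving -5.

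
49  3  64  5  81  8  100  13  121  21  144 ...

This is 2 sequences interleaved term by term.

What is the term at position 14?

Positions 1, 3, 5, … form one subsequence and positions 2, 4, 6, … form another.
Subsequence A: 49, 64, 81, 100, 121, 144 — the squares 7², 8², 9², ….
Subsequence B: 3, 5, 8, 13, 21 — each term equals the sum of the previous two.
The 14th slot belongs to subsequence B; its 7th term is 55.

55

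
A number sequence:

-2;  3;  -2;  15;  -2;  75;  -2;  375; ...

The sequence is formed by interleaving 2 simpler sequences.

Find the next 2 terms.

-2, 1875

The terms cycle through 2 interleaved subsequences.
Track A: -2, -2, -2, -2. Constant -2.
Track B: 3, 15, 75, 375. Geometric, ×5 each step.
Position 9 → track A, term 5 = -2.
Term 10 comes from track B (its 5th entry): 1875.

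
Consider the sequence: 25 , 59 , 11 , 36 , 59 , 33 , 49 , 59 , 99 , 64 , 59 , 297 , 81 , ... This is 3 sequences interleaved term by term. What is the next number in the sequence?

59

Split by position mod 3: positions 1, 4, 7, … form one track, and each other residue class forms its own.
Subsequence A: 25, 36, 49, 64, 81 (the squares 5², 6², 7², …).
Subsequence B: 59, 59, 59, 59 (the constant sequence 59).
Subsequence C: 11, 33, 99, 297 (a geometric progression (common ratio 3)).
Term 14 comes from subsequence B (its 5th entry): 59.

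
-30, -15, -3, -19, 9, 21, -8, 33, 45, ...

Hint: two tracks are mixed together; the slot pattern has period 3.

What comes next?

The slot pattern repeats as ABB (period 3), so there are 2 interleaved tracks.
Track A = -30, -19, -8: linear: a_n = -41 + 11·n.
Track B = -15, -3, 9, 21, 33, 45: adding 12 each time.
Position 10 → track A, term 4 = 3.

3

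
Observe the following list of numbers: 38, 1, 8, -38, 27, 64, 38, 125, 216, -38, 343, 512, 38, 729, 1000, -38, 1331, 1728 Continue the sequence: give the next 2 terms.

38, 2197

The slot pattern repeats as ABB (period 3), so there are 2 interleaved tracks.
Track A: 38, -38, 38, -38, 38, -38 (alternating ±38).
Track B: 1, 8, 27, 64, 125, 216, 343, 512, 729, 1000, 1331, 1728 (perfect cubes starting at 1³).
Term 19 comes from track A (its 7th entry): 38.
Position 20 falls in track B as its term 13, giving 2197.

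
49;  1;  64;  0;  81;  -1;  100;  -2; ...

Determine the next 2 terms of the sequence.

121, -3

Taking every 2nd term gives 2 separate tracks.
Stream A: 49, 64, 81, 100 — perfect squares starting at 7².
Stream B: 1, 0, -1, -2 — arithmetic, step −1.
Position 9 → stream A, term 5 = 121.
Term 10 comes from stream B (its 5th entry): -3.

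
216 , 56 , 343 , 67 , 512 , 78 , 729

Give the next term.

89

Positions 1, 3, 5, … form one subsequence and positions 2, 4, 6, … form another.
Subsequence A: 216, 343, 512, 729 — the cubes 6³, 7³, 8³, ….
Subsequence B: 56, 67, 78 — linear: a_n = 45 + 11·n.
Term 8 comes from subsequence B (its 4th entry): 89.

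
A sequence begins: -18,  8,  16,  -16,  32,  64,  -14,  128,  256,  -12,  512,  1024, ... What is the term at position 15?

Positions follow the repeating pattern ABB; grouping by letter gives 2 tracks.
Subsequence A: -18, -16, -14, -12 — linear: a_n = -20 + 2·n.
Subsequence B: 8, 16, 32, 64, 128, 256, 512, 1024 — powers 2^3, 2^4, 2^5, ….
Position 15 → subsequence B, term 10 = 4096.

4096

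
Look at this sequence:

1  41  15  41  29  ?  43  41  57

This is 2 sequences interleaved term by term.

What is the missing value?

Positions 1, 3, 5, … form one subsequence and positions 2, 4, 6, … form another.
Track A is 1, 15, 29, 43, 57, which is linear: a_n = -13 + 14·n.
Track B is 41, 41, ?, 41, which is constant 41.
The gap is track B's term 3; the rule gives 41.

41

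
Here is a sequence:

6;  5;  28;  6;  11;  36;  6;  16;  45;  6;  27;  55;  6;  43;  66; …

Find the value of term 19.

Split by position mod 3: positions 1, 4, 7, … form one track, and each other residue class forms its own.
Stream A: 6, 6, 6, 6, 6 (always 6).
Stream B: 5, 11, 16, 27, 43 (Fibonacci-style (each term is the sum of the two before it)).
Stream C: 28, 36, 45, 55, 66 (triangular numbers n(n+1)/2 for n = 7, 8, …).
The 19th slot belongs to stream A; its 7th term is 6.

6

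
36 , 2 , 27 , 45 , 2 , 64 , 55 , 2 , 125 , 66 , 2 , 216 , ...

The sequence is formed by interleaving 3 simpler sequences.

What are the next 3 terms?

Split by position mod 3: positions 1, 4, 7, … form one track, and each other residue class forms its own.
Track A: 36, 45, 55, 66 (the triangular numbers T_8, T_9, …).
Track B: 2, 2, 2, 2 (the constant sequence 2).
Track C: 27, 64, 125, 216 (perfect cubes starting at 3³).
Position 13 falls in track A as its term 5, giving 78.
Term 14 comes from track B (its 5th entry): 2.
Position 15 → track C, term 5 = 343.

78, 2, 343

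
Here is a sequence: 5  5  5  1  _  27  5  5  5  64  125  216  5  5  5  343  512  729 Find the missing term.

8

Reading positions in blocks of 6 reveals the pattern AAABBB — 2 tracks woven together.
Subsequence A: 5, 5, 5, 5, 5, 5, 5, 5, 5 — the constant sequence 5.
Subsequence B: 1, ?, 27, 64, 125, 216, 343, 512, 729 — the cubes 1³, 2³, 3³, ….
Filling subsequence B at index 2 by its rule yields 8.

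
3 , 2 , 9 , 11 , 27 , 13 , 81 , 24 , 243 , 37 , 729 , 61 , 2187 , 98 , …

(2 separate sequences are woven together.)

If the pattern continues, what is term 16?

159

Split by position mod 2 into 2 tracks.
Track A: 3, 9, 27, 81, 243, 729, 2187 — powers 3^1, 3^2, 3^3, ….
Track B: 2, 11, 13, 24, 37, 61, 98 — each term equals the sum of the previous two.
Term 16 comes from track B (its 8th entry): 159.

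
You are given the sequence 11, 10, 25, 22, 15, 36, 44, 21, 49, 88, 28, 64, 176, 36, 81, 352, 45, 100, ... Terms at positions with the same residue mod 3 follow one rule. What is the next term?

704

Split by position mod 3 into 3 tracks.
Subsequence A is 11, 22, 44, 88, 176, 352, which is geometric with ratio 2.
Subsequence B is 10, 15, 21, 28, 36, 45, which is the triangular numbers T_4, T_5, ….
Subsequence C is 25, 36, 49, 64, 81, 100, which is perfect squares starting at 5².
The 19th slot belongs to subsequence A; its 7th term is 704.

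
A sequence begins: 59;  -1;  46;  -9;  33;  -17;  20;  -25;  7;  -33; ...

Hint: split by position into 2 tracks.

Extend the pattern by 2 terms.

The terms cycle through 2 interleaved subsequences.
Subsequence A: 59, 46, 33, 20, 7 — arithmetic with common difference −13.
Subsequence B: -1, -9, -17, -25, -33 — linear: a_n = 7 − 8·n.
Position 11 falls in subsequence A as its term 6, giving -6.
Position 12 falls in subsequence B as its term 6, giving -41.

-6, -41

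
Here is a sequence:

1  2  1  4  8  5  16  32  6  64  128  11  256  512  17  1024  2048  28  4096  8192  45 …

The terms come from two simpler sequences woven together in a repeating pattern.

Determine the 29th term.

524288

Reading positions in blocks of 3 reveals the pattern AAB — 2 tracks woven together.
Stream A: 1, 2, 4, 8, 16, 32, 64, 128, 256, 512, 1024, 2048, 4096, 8192 (powers 2^0, 2^1, 2^2, …).
Stream B: 1, 5, 6, 11, 17, 28, 45 (a Fibonacci-like recurrence a_n = a_{n-1} + a_{n-2}).
Position 29 falls in stream A as its term 20, giving 524288.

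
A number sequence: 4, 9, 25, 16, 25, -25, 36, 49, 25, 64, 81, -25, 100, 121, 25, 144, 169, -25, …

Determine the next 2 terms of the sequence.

The slot pattern repeats as AAB (period 3), so there are 2 interleaved tracks.
Stream A is 4, 9, 16, 25, 36, 49, 64, 81, 100, 121, 144, 169, which is perfect squares starting at 2².
Stream B is 25, -25, 25, -25, 25, -25, which is alternating ±25.
The 19th slot belongs to stream A; its 13th term is 196.
Position 20 falls in stream A as its term 14, giving 225.

196, 225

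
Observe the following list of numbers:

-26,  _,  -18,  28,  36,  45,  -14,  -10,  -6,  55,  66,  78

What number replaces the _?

-22

The slot pattern repeats as AAABBB (period 6), so there are 2 interleaved tracks.
Track A: -26, ?, -18, -14, -10, -6. Arithmetic with common difference +4.
Track B: 28, 36, 45, 55, 66, 78. Triangular numbers n(n+1)/2 for n = 7, 8, ….
Filling track A at index 2 by its rule yields -22.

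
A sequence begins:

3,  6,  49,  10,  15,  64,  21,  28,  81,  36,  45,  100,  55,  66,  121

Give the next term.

The slot pattern repeats as AAB (period 3), so there are 2 interleaved tracks.
Track A = 3, 6, 10, 15, 21, 28, 36, 45, 55, 66: triangular numbers starting at T_2.
Track B = 49, 64, 81, 100, 121: consecutive squares n² from n = 7.
Position 16 falls in track A as its term 11, giving 78.

78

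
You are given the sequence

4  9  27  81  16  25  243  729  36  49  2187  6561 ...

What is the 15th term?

Reading positions in blocks of 4 reveals the pattern AABB — 2 tracks woven together.
Stream A = 4, 9, 16, 25, 36, 49: the squares 2², 3², 4², ….
Stream B = 27, 81, 243, 729, 2187, 6561: powers 3^3, 3^4, 3^5, ….
Position 15 → stream B, term 7 = 19683.

19683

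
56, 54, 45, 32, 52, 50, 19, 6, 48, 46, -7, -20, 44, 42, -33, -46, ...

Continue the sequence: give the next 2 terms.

Reading positions in blocks of 4 reveals the pattern AABB — 2 tracks woven together.
Track A = 56, 54, 52, 50, 48, 46, 44, 42: subtracting 2 each time.
Track B = 45, 32, 19, 6, -7, -20, -33, -46: arithmetic with common difference −13.
The 17th slot belongs to track A; its 9th term is 40.
Position 18 → track A, term 10 = 38.

40, 38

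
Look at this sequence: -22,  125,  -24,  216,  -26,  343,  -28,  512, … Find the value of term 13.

Split by position mod 2 into 2 tracks.
Track A: -22, -24, -26, -28. Linear: a_n = -20 − 2·n.
Track B: 125, 216, 343, 512. Perfect cubes starting at 5³.
Position 13 falls in track A as its term 7, giving -34.

-34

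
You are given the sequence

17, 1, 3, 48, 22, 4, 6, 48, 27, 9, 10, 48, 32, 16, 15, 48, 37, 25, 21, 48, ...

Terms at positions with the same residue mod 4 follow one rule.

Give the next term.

42

Read the sequence 4 terms at a time; column i is its own pattern.
Subsequence A: 17, 22, 27, 32, 37 (arithmetic, step +5).
Subsequence B: 1, 4, 9, 16, 25 (consecutive squares n² from n = 1).
Subsequence C: 3, 6, 10, 15, 21 (triangular numbers starting at T_2).
Subsequence D: 48, 48, 48, 48, 48 (always 48).
Position 21 → subsequence A, term 6 = 42.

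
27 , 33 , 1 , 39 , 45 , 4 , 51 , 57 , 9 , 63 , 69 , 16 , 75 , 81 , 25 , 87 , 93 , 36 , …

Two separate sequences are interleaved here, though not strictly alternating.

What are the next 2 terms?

Reading positions in blocks of 3 reveals the pattern AAB — 2 tracks woven together.
Track A: 27, 33, 39, 45, 51, 57, 63, 69, 75, 81, 87, 93 (arithmetic with common difference +6).
Track B: 1, 4, 9, 16, 25, 36 (consecutive squares n² from n = 1).
Term 19 comes from track A (its 13th entry): 99.
Term 20 comes from track A (its 14th entry): 105.

99, 105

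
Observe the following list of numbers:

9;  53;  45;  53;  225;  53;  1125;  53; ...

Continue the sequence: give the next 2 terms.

Split by position mod 2 into 2 tracks.
Track A is 9, 45, 225, 1125, which is a geometric progression (common ratio 5).
Track B is 53, 53, 53, 53, which is the constant sequence 53.
The 9th slot belongs to track A; its 5th term is 5625.
Term 10 comes from track B (its 5th entry): 53.

5625, 53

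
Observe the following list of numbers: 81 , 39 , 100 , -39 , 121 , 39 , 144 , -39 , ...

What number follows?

169

Split by position mod 2 into 2 tracks.
Track A: 81, 100, 121, 144 (the squares 9², 10², 11², …).
Track B: 39, -39, 39, -39 (alternating ±39).
The 9th slot belongs to track A; its 5th term is 169.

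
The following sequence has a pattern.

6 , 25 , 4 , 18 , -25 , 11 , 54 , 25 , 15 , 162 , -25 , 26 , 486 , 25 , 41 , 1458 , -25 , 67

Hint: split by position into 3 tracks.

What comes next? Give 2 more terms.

Read the sequence 3 terms at a time; column i is its own pattern.
Track A = 6, 18, 54, 162, 486, 1458: a geometric progression (common ratio 3).
Track B = 25, -25, 25, -25, 25, -25: alternating ±25.
Track C = 4, 11, 15, 26, 41, 67: Fibonacci-style (each term is the sum of the two before it).
The 19th slot belongs to track A; its 7th term is 4374.
The 20th slot belongs to track B; its 7th term is 25.

4374, 25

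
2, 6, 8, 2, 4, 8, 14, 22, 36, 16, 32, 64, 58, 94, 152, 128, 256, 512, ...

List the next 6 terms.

246, 398, 644, 1024, 2048, 4096

Reading positions in blocks of 6 reveals the pattern AAABBB — 2 tracks woven together.
Stream A: 2, 6, 8, 14, 22, 36, 58, 94, 152 (each term equals the sum of the previous two).
Stream B: 2, 4, 8, 16, 32, 64, 128, 256, 512 (geometric with ratio 2).
Position 19 falls in stream A as its term 10, giving 246.
Term 20 comes from stream A (its 11th entry): 398.
Position 21 → stream A, term 12 = 644.
The 22nd slot belongs to stream B; its 10th term is 1024.
Position 23 falls in stream B as its term 11, giving 2048.
The 24th slot belongs to stream B; its 12th term is 4096.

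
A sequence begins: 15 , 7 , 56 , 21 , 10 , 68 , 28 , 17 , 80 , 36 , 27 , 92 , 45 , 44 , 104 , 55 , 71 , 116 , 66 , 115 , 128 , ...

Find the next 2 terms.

78, 186

The terms cycle through 3 interleaved subsequences.
Stream A = 15, 21, 28, 36, 45, 55, 66: the triangular numbers T_5, T_6, ….
Stream B = 7, 10, 17, 27, 44, 71, 115: a Fibonacci-like recurrence a_n = a_{n-1} + a_{n-2}.
Stream C = 56, 68, 80, 92, 104, 116, 128: linear: a_n = 44 + 12·n.
Term 22 comes from stream A (its 8th entry): 78.
The 23rd slot belongs to stream B; its 8th term is 186.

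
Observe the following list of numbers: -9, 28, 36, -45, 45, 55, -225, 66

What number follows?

The slot pattern repeats as ABB (period 3), so there are 2 interleaved tracks.
Track A: -9, -45, -225 — geometric with ratio 5.
Track B: 28, 36, 45, 55, 66 — triangular numbers n(n+1)/2 for n = 7, 8, ….
Position 9 → track B, term 6 = 78.

78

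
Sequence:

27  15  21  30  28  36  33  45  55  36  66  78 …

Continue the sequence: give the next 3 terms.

Reading positions in blocks of 3 reveals the pattern ABB — 2 tracks woven together.
Subsequence A: 27, 30, 33, 36. Arithmetic with common difference +3.
Subsequence B: 15, 21, 28, 36, 45, 55, 66, 78. Triangular numbers n(n+1)/2 for n = 5, 6, ….
The 13th slot belongs to subsequence A; its 5th term is 39.
Term 14 comes from subsequence B (its 9th entry): 91.
The 15th slot belongs to subsequence B; its 10th term is 105.

39, 91, 105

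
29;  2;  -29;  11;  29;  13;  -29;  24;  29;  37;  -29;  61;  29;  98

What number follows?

Taking every 2nd term gives 2 separate tracks.
Track A: 29, -29, 29, -29, 29, -29, 29 (the oscillation 29·(−1)^(n+1)).
Track B: 2, 11, 13, 24, 37, 61, 98 (Fibonacci-style (each term is the sum of the two before it)).
The 15th slot belongs to track A; its 8th term is -29.

-29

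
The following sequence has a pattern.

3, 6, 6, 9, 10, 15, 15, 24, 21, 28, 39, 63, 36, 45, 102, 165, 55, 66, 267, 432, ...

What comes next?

The slot pattern repeats as AABB (period 4), so there are 2 interleaved tracks.
Subsequence A = 3, 6, 10, 15, 21, 28, 36, 45, 55, 66: the triangular numbers T_2, T_3, ….
Subsequence B = 6, 9, 15, 24, 39, 63, 102, 165, 267, 432: Fibonacci-style (each term is the sum of the two before it).
Position 21 → subsequence A, term 11 = 78.

78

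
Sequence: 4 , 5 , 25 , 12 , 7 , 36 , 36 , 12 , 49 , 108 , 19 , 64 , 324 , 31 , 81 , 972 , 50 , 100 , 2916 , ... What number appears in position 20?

Taking every 3rd term gives 3 separate tracks.
Track A: 4, 12, 36, 108, 324, 972, 2916 (geometric with ratio 3).
Track B: 5, 7, 12, 19, 31, 50 (a Fibonacci-like recurrence a_n = a_{n-1} + a_{n-2}).
Track C: 25, 36, 49, 64, 81, 100 (perfect squares starting at 5²).
The 20th slot belongs to track B; its 7th term is 81.

81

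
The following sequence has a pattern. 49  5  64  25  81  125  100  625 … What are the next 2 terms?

Odd-indexed and even-indexed terms follow separate rules.
Track A is 49, 64, 81, 100, which is the squares 7², 8², 9², ….
Track B is 5, 25, 125, 625, which is powers 5^1, 5^2, 5^3, ….
Position 9 falls in track A as its term 5, giving 121.
Term 10 comes from track B (its 5th entry): 3125.

121, 3125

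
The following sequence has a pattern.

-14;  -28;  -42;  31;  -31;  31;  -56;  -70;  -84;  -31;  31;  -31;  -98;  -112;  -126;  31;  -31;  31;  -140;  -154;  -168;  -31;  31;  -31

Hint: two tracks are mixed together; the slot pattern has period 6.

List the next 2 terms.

-182, -196

The slot pattern repeats as AAABBB (period 6), so there are 2 interleaved tracks.
Subsequence A is -14, -28, -42, -56, -70, -84, -98, -112, -126, -140, -154, -168, which is linear: a_n = −14·n.
Subsequence B is 31, -31, 31, -31, 31, -31, 31, -31, 31, -31, 31, -31, which is alternating ±31.
Position 25 → subsequence A, term 13 = -182.
The 26th slot belongs to subsequence A; its 14th term is -196.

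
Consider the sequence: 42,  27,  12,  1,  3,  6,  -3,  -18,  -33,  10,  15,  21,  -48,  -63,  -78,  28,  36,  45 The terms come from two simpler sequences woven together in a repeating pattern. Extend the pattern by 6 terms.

Positions follow the repeating pattern AAABBB; grouping by letter gives 2 tracks.
Track A: 42, 27, 12, -3, -18, -33, -48, -63, -78 (subtracting 15 each time).
Track B: 1, 3, 6, 10, 15, 21, 28, 36, 45 (the triangular numbers T_1, T_2, …).
Position 19 → track A, term 10 = -93.
Position 20 → track A, term 11 = -108.
Term 21 comes from track A (its 12th entry): -123.
Position 22 → track B, term 10 = 55.
Position 23 falls in track B as its term 11, giving 66.
Position 24 falls in track B as its term 12, giving 78.

-93, -108, -123, 55, 66, 78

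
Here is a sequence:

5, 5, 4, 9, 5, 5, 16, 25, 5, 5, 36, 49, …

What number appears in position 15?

64

Positions follow the repeating pattern AABB; grouping by letter gives 2 tracks.
Subsequence A: 5, 5, 5, 5, 5, 5. Always 5.
Subsequence B: 4, 9, 16, 25, 36, 49. Perfect squares starting at 2².
The 15th slot belongs to subsequence B; its 7th term is 64.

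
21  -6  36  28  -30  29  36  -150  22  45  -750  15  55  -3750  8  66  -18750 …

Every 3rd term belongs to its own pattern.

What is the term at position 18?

Read the sequence 3 terms at a time; column i is its own pattern.
Stream A: 21, 28, 36, 45, 55, 66 — the triangular numbers T_6, T_7, ….
Stream B: -6, -30, -150, -750, -3750, -18750 — multiplying by 5 each time.
Stream C: 36, 29, 22, 15, 8 — arithmetic, step −7.
Term 18 comes from stream C (its 6th entry): 1.

1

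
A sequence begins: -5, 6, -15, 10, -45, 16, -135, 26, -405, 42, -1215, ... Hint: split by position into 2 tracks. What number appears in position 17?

-32805

The terms cycle through 2 interleaved subsequences.
Subsequence A: -5, -15, -45, -135, -405, -1215. Geometric with ratio 3.
Subsequence B: 6, 10, 16, 26, 42. Fibonacci-style (each term is the sum of the two before it).
Position 17 falls in subsequence A as its term 9, giving -32805.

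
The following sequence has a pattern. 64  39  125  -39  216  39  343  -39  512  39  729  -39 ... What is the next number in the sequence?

1000

The terms cycle through 2 interleaved subsequences.
Subsequence A: 64, 125, 216, 343, 512, 729. The cubes 4³, 5³, 6³, ….
Subsequence B: 39, -39, 39, -39, 39, -39. Oscillating between 39 and -39.
The 13th slot belongs to subsequence A; its 7th term is 1000.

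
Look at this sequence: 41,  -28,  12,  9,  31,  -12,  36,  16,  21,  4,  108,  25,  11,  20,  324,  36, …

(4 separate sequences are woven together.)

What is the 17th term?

Read the sequence 4 terms at a time; column i is its own pattern.
Track A: 41, 31, 21, 11. Arithmetic, step −10.
Track B: -28, -12, 4, 20. Arithmetic with common difference +16.
Track C: 12, 36, 108, 324. Geometric with ratio 3.
Track D: 9, 16, 25, 36. Consecutive squares n² from n = 3.
Term 17 comes from track A (its 5th entry): 1.

1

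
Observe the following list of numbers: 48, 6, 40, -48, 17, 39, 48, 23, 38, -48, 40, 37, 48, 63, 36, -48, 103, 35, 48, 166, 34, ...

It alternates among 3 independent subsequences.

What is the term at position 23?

Split by position mod 3 into 3 tracks.
Subsequence A = 48, -48, 48, -48, 48, -48, 48: alternating ±48.
Subsequence B = 6, 17, 23, 40, 63, 103, 166: Fibonacci-style (each term is the sum of the two before it).
Subsequence C = 40, 39, 38, 37, 36, 35, 34: subtracting 1 each time.
Term 23 comes from subsequence B (its 8th entry): 269.

269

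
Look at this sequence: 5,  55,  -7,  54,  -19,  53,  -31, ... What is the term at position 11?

-55

Odd-indexed and even-indexed terms follow separate rules.
Subsequence A is 5, -7, -19, -31, which is linear: a_n = 17 − 12·n.
Subsequence B is 55, 54, 53, which is subtracting 1 each time.
Term 11 comes from subsequence A (its 6th entry): -55.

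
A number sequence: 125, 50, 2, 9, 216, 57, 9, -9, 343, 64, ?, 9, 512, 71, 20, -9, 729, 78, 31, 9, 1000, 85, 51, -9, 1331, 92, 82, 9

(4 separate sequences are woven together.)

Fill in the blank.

11

Split by position mod 4: positions 1, 5, 9, … form one track, and each other residue class forms its own.
Track A = 125, 216, 343, 512, 729, 1000, 1331: consecutive cubes n³ from n = 5.
Track B = 50, 57, 64, 71, 78, 85, 92: arithmetic with common difference +7.
Track C = 2, 9, ?, 20, 31, 51, 82: Fibonacci-style (each term is the sum of the two before it).
Track D = 9, -9, 9, -9, 9, -9, 9: the oscillation 9·(−1)^(n+1).
Filling track C at index 3 by its rule yields 11.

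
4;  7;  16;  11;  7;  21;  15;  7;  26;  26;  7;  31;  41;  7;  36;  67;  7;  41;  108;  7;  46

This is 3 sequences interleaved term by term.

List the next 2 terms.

175, 7

Read the sequence 3 terms at a time; column i is its own pattern.
Stream A is 4, 11, 15, 26, 41, 67, 108, which is each term equals the sum of the previous two.
Stream B is 7, 7, 7, 7, 7, 7, 7, which is always 7.
Stream C is 16, 21, 26, 31, 36, 41, 46, which is adding 5 each time.
Term 22 comes from stream A (its 8th entry): 175.
Position 23 falls in stream B as its term 8, giving 7.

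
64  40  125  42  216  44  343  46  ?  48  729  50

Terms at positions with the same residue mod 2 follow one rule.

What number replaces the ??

The terms cycle through 2 interleaved subsequences.
Subsequence A: 64, 125, 216, 343, ?, 729 (the cubes 4³, 5³, 6³, …).
Subsequence B: 40, 42, 44, 46, 48, 50 (arithmetic with common difference +2).
So the missing entry in subsequence A is 512.

512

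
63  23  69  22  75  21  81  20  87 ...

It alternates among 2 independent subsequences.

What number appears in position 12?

18

Taking every 2nd term gives 2 separate tracks.
Subsequence A: 63, 69, 75, 81, 87 — arithmetic with common difference +6.
Subsequence B: 23, 22, 21, 20 — linear: a_n = 24 − n.
The 12th slot belongs to subsequence B; its 6th term is 18.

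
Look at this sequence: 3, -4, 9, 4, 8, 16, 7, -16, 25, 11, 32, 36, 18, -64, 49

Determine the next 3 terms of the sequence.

The terms cycle through 3 interleaved subsequences.
Track A = 3, 4, 7, 11, 18: Fibonacci-style (each term is the sum of the two before it).
Track B = -4, 8, -16, 32, -64: geometric, ×-2 each step.
Track C = 9, 16, 25, 36, 49: perfect squares starting at 3².
Term 16 comes from track A (its 6th entry): 29.
Term 17 comes from track B (its 6th entry): 128.
Position 18 → track C, term 6 = 64.

29, 128, 64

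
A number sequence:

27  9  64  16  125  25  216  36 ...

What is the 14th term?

81

Split by position mod 2 into 2 tracks.
Track A: 27, 64, 125, 216 — the cubes 3³, 4³, 5³, ….
Track B: 9, 16, 25, 36 — the squares 3², 4², 5², ….
Term 14 comes from track B (its 7th entry): 81.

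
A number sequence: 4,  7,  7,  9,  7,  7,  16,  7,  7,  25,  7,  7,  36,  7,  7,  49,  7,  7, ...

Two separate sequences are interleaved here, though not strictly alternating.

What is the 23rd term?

Positions follow the repeating pattern ABB; grouping by letter gives 2 tracks.
Subsequence A: 4, 9, 16, 25, 36, 49. Consecutive squares n² from n = 2.
Subsequence B: 7, 7, 7, 7, 7, 7, 7, 7, 7, 7, 7, 7. Always 7.
Term 23 comes from subsequence B (its 15th entry): 7.

7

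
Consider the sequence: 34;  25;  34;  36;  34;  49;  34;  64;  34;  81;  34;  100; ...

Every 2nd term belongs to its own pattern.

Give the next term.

The terms cycle through 2 interleaved subsequences.
Stream A: 34, 34, 34, 34, 34, 34 (always 34).
Stream B: 25, 36, 49, 64, 81, 100 (perfect squares starting at 5²).
Position 13 → stream A, term 7 = 34.

34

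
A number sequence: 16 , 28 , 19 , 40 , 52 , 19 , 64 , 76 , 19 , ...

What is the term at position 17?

148

Positions follow the repeating pattern AAB; grouping by letter gives 2 tracks.
Subsequence A: 16, 28, 40, 52, 64, 76 (arithmetic with common difference +12).
Subsequence B: 19, 19, 19 (the constant sequence 19).
Position 17 → subsequence A, term 12 = 148.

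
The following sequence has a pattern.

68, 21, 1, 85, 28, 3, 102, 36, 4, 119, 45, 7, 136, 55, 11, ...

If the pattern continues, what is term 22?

187

The terms cycle through 3 interleaved subsequences.
Subsequence A: 68, 85, 102, 119, 136. Arithmetic, step +17.
Subsequence B: 21, 28, 36, 45, 55. The triangular numbers T_6, T_7, ….
Subsequence C: 1, 3, 4, 7, 11. A Fibonacci-like recurrence a_n = a_{n-1} + a_{n-2}.
Position 22 → subsequence A, term 8 = 187.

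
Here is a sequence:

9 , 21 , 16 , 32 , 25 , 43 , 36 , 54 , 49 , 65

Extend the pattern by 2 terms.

The terms cycle through 2 interleaved subsequences.
Track A = 9, 16, 25, 36, 49: the squares 3², 4², 5², ….
Track B = 21, 32, 43, 54, 65: adding 11 each time.
The 11th slot belongs to track A; its 6th term is 64.
Position 12 falls in track B as its term 6, giving 76.

64, 76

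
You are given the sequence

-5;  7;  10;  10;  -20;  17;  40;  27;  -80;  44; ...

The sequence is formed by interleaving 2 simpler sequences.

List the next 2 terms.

160, 71

Odd-indexed and even-indexed terms follow separate rules.
Track A: -5, 10, -20, 40, -80. Geometric, ×-2 each step.
Track B: 7, 10, 17, 27, 44. A Fibonacci-like recurrence a_n = a_{n-1} + a_{n-2}.
Term 11 comes from track A (its 6th entry): 160.
The 12th slot belongs to track B; its 6th term is 71.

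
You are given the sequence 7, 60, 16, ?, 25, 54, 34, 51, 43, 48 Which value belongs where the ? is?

57

Taking every 2nd term gives 2 separate tracks.
Stream A = 7, 16, 25, 34, 43: adding 9 each time.
Stream B = 60, ?, 54, 51, 48: arithmetic with common difference −3.
The gap is stream B's term 2; the rule gives 57.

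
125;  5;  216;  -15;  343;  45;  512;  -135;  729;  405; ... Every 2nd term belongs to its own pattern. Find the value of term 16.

Taking every 2nd term gives 2 separate tracks.
Stream A = 125, 216, 343, 512, 729: consecutive cubes n³ from n = 5.
Stream B = 5, -15, 45, -135, 405: a geometric progression (common ratio -3).
Position 16 → stream B, term 8 = -10935.

-10935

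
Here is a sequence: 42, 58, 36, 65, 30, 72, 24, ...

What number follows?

Odd-indexed and even-indexed terms follow separate rules.
Track A: 42, 36, 30, 24. Subtracting 6 each time.
Track B: 58, 65, 72. Arithmetic, step +7.
Position 8 falls in track B as its term 4, giving 79.

79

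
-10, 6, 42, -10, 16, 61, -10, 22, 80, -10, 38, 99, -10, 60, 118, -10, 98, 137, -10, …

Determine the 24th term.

The terms cycle through 3 interleaved subsequences.
Stream A: -10, -10, -10, -10, -10, -10, -10 (the constant sequence -10).
Stream B: 6, 16, 22, 38, 60, 98 (Fibonacci-style (each term is the sum of the two before it)).
Stream C: 42, 61, 80, 99, 118, 137 (arithmetic, step +19).
Term 24 comes from stream C (its 8th entry): 175.

175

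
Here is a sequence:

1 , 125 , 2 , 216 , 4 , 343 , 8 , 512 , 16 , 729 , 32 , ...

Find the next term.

1000

The terms cycle through 2 interleaved subsequences.
Track A = 1, 2, 4, 8, 16, 32: powers 2^0, 2^1, 2^2, ….
Track B = 125, 216, 343, 512, 729: the cubes 5³, 6³, 7³, ….
Position 12 → track B, term 6 = 1000.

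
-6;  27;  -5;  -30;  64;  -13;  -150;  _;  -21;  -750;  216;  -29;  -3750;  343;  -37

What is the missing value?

125

Split by position mod 3 into 3 tracks.
Stream A: -6, -30, -150, -750, -3750 — multiplying by 5 each time.
Stream B: 27, 64, ?, 216, 343 — consecutive cubes n³ from n = 3.
Stream C: -5, -13, -21, -29, -37 — subtracting 8 each time.
So the missing entry in stream B is 125.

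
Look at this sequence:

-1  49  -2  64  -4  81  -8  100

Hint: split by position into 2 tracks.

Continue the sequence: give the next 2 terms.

Positions 1, 3, 5, … form one subsequence and positions 2, 4, 6, … form another.
Stream A is -1, -2, -4, -8, which is geometric, ×2 each step.
Stream B is 49, 64, 81, 100, which is consecutive squares n² from n = 7.
Position 9 → stream A, term 5 = -16.
Position 10 → stream B, term 5 = 121.

-16, 121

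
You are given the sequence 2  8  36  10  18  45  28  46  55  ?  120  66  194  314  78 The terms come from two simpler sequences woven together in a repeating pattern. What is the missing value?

Positions follow the repeating pattern AAB; grouping by letter gives 2 tracks.
Stream A: 2, 8, 10, 18, 28, 46, ?, 120, 194, 314. Fibonacci-style (each term is the sum of the two before it).
Stream B: 36, 45, 55, 66, 78. The triangular numbers T_8, T_9, ….
Filling stream A at index 7 by its rule yields 74.

74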